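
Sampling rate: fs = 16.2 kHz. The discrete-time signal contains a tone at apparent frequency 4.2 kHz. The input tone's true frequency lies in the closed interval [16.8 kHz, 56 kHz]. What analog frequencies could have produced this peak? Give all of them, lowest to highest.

20.4 kHz, 28.2 kHz, 36.6 kHz, 44.4 kHz, 52.8 kHz

Frequencies that alias to 4.2 kHz are k·fs ± 4.2 kHz for integer k ≥ 0.
k=0: 4.2 kHz.
k=1: 12 kHz, 20.4 kHz.
k=2: 28.2 kHz, 36.6 kHz.
k=3: 44.4 kHz, 52.8 kHz.
k=4: 60.6 kHz, 69 kHz.
Within [16.8 kHz, 56 kHz]: 20.4 kHz, 28.2 kHz, 36.6 kHz, 44.4 kHz, 52.8 kHz.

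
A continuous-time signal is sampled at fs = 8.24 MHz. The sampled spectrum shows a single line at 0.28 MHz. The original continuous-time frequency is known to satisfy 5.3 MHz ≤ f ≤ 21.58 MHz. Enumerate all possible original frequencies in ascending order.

7.96 MHz, 8.52 MHz, 16.2 MHz, 16.76 MHz

Frequencies that alias to 0.28 MHz are k·fs ± 0.28 MHz for integer k ≥ 0.
k=0: 0.28 MHz.
k=1: 7.96 MHz, 8.52 MHz.
k=2: 16.2 MHz, 16.76 MHz.
k=3: 24.44 MHz, 25 MHz.
Within [5.3 MHz, 21.58 MHz]: 7.96 MHz, 8.52 MHz, 16.2 MHz, 16.76 MHz.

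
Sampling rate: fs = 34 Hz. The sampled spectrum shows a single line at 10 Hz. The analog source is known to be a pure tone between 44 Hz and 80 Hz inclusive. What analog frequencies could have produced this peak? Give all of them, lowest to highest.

Frequencies that alias to 10 Hz are k·fs ± 10 Hz for integer k ≥ 0.
k=0: 10 Hz.
k=1: 24 Hz, 44 Hz.
k=2: 58 Hz, 78 Hz.
k=3: 92 Hz, 112 Hz.
Within [44 Hz, 80 Hz]: 44 Hz, 58 Hz, 78 Hz.

44 Hz, 58 Hz, 78 Hz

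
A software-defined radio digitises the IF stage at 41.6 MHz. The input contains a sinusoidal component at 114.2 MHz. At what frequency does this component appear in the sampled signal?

114.2 MHz mod fs = 31 MHz.
31 MHz > fs/2 = 20.8 MHz, folds to fs − 31 MHz = 10.6 MHz.

10.6 MHz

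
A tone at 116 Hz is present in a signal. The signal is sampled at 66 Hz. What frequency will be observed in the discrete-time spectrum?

16 Hz

116 Hz mod fs = 50 Hz.
50 Hz > fs/2 = 33 Hz, folds to fs − 50 Hz = 16 Hz.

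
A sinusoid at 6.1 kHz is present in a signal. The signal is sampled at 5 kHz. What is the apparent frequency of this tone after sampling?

6.1 kHz mod fs = 1.1 kHz.
1.1 kHz ≤ fs/2 = 2.5 kHz, appears at 1.1 kHz.

1.1 kHz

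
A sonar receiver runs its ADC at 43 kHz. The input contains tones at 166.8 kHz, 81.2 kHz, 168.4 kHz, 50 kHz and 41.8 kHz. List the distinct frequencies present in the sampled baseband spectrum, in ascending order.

fs/2 = 21.5 kHz.
166.8 kHz mod fs = 37.8 kHz.
37.8 kHz > fs/2 = 21.5 kHz, folds to fs − 37.8 kHz = 5.2 kHz.
81.2 kHz mod fs = 38.2 kHz.
38.2 kHz > fs/2 = 21.5 kHz, folds to fs − 38.2 kHz = 4.8 kHz.
168.4 kHz mod fs = 39.4 kHz.
39.4 kHz > fs/2 = 21.5 kHz, folds to fs − 39.4 kHz = 3.6 kHz.
50 kHz mod fs = 7 kHz.
7 kHz ≤ fs/2 = 21.5 kHz, appears at 7 kHz.
41.8 kHz > fs/2 = 21.5 kHz, folds to fs − 41.8 kHz = 1.2 kHz.
Distinct values: {1.2 kHz, 3.6 kHz, 4.8 kHz, 5.2 kHz, 7 kHz}.

1.2 kHz, 3.6 kHz, 4.8 kHz, 5.2 kHz, 7 kHz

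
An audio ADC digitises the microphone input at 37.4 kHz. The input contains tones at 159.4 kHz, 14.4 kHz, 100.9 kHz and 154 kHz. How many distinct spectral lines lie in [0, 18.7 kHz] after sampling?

4

fs/2 = 18.7 kHz.
159.4 kHz mod fs = 9.8 kHz.
9.8 kHz ≤ fs/2 = 18.7 kHz, appears at 9.8 kHz.
14.4 kHz ≤ fs/2 = 18.7 kHz, passes unchanged.
100.9 kHz mod fs = 26.1 kHz.
26.1 kHz > fs/2 = 18.7 kHz, folds to fs − 26.1 kHz = 11.3 kHz.
154 kHz mod fs = 4.4 kHz.
4.4 kHz ≤ fs/2 = 18.7 kHz, appears at 4.4 kHz.
Distinct values: {4.4 kHz, 9.8 kHz, 11.3 kHz, 14.4 kHz} → 4.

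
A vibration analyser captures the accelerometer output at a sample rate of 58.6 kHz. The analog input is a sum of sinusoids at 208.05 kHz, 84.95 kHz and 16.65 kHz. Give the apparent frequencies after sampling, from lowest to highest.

fs/2 = 29.3 kHz.
208.05 kHz mod fs = 32.25 kHz.
32.25 kHz > fs/2 = 29.3 kHz, folds to fs − 32.25 kHz = 26.35 kHz.
84.95 kHz mod fs = 26.35 kHz.
26.35 kHz ≤ fs/2 = 29.3 kHz, appears at 26.35 kHz.
16.65 kHz ≤ fs/2 = 29.3 kHz, passes unchanged.
Distinct values: {16.65 kHz, 26.35 kHz}.

16.65 kHz, 26.35 kHz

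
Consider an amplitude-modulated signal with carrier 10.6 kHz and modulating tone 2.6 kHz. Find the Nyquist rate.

26.4 kHz

AM sidebands sit at fc ± fm = 8 kHz and 13.2 kHz.
Highest-frequency component: 13.2 kHz.
Nyquist rate = 2 × 13.2 kHz = 26.4 kHz.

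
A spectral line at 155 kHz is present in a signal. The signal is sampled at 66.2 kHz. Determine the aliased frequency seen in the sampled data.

22.6 kHz

155 kHz mod fs = 22.6 kHz.
22.6 kHz ≤ fs/2 = 33.1 kHz, appears at 22.6 kHz.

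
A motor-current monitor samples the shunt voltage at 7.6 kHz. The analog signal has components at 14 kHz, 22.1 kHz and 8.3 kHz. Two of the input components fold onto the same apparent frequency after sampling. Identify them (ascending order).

8.3 kHz, 22.1 kHz

fs/2 = 3.8 kHz.
14 kHz mod fs = 6.4 kHz.
6.4 kHz > fs/2 = 3.8 kHz, folds to fs − 6.4 kHz = 1.2 kHz.
22.1 kHz mod fs = 6.9 kHz.
6.9 kHz > fs/2 = 3.8 kHz, folds to fs − 6.9 kHz = 0.7 kHz.
8.3 kHz mod fs = 0.7 kHz.
0.7 kHz ≤ fs/2 = 3.8 kHz, appears at 0.7 kHz.
8.3 kHz and 22.1 kHz both map to 0.7 kHz.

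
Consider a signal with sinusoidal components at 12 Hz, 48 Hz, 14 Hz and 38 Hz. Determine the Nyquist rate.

Highest-frequency component: 48 Hz.
Nyquist rate = 2 × 48 Hz = 96 Hz.

96 Hz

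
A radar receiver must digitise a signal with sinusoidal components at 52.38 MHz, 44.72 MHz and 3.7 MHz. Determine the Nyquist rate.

104.76 MHz

Highest-frequency component: 52.38 MHz.
Nyquist rate = 2 × 52.38 MHz = 104.76 MHz.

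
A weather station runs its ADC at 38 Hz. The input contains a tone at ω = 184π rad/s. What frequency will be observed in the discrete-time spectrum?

ω = 184π rad/s → f = ω/(2π) = 92 Hz.
92 Hz mod fs = 16 Hz.
16 Hz ≤ fs/2 = 19 Hz, appears at 16 Hz.

16 Hz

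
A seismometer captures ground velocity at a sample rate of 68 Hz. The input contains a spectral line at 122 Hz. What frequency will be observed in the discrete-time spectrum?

14 Hz

122 Hz mod fs = 54 Hz.
54 Hz > fs/2 = 34 Hz, folds to fs − 54 Hz = 14 Hz.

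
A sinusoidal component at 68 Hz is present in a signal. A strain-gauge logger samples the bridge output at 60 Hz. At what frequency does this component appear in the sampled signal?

8 Hz

68 Hz mod fs = 8 Hz.
8 Hz ≤ fs/2 = 30 Hz, appears at 8 Hz.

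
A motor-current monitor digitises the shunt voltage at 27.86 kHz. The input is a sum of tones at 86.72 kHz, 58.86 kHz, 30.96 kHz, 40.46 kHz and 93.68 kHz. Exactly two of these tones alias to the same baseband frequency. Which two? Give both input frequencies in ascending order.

58.86 kHz, 86.72 kHz

fs/2 = 13.93 kHz.
86.72 kHz mod fs = 3.14 kHz.
3.14 kHz ≤ fs/2 = 13.93 kHz, appears at 3.14 kHz.
58.86 kHz mod fs = 3.14 kHz.
3.14 kHz ≤ fs/2 = 13.93 kHz, appears at 3.14 kHz.
30.96 kHz mod fs = 3.1 kHz.
3.1 kHz ≤ fs/2 = 13.93 kHz, appears at 3.1 kHz.
40.46 kHz mod fs = 12.6 kHz.
12.6 kHz ≤ fs/2 = 13.93 kHz, appears at 12.6 kHz.
93.68 kHz mod fs = 10.1 kHz.
10.1 kHz ≤ fs/2 = 13.93 kHz, appears at 10.1 kHz.
58.86 kHz and 86.72 kHz both map to 3.14 kHz.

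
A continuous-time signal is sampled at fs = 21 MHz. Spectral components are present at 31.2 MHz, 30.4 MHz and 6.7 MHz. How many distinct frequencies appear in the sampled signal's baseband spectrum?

3

fs/2 = 10.5 MHz.
31.2 MHz mod fs = 10.2 MHz.
10.2 MHz ≤ fs/2 = 10.5 MHz, appears at 10.2 MHz.
30.4 MHz mod fs = 9.4 MHz.
9.4 MHz ≤ fs/2 = 10.5 MHz, appears at 9.4 MHz.
6.7 MHz ≤ fs/2 = 10.5 MHz, passes unchanged.
Distinct values: {6.7 MHz, 9.4 MHz, 10.2 MHz} → 3.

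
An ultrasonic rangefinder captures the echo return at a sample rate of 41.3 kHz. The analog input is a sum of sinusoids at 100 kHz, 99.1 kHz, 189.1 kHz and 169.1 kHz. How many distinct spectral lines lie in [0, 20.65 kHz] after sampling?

3

fs/2 = 20.65 kHz.
100 kHz mod fs = 17.4 kHz.
17.4 kHz ≤ fs/2 = 20.65 kHz, appears at 17.4 kHz.
99.1 kHz mod fs = 16.5 kHz.
16.5 kHz ≤ fs/2 = 20.65 kHz, appears at 16.5 kHz.
189.1 kHz mod fs = 23.9 kHz.
23.9 kHz > fs/2 = 20.65 kHz, folds to fs − 23.9 kHz = 17.4 kHz.
169.1 kHz mod fs = 3.9 kHz.
3.9 kHz ≤ fs/2 = 20.65 kHz, appears at 3.9 kHz.
Distinct values: {3.9 kHz, 16.5 kHz, 17.4 kHz} → 3.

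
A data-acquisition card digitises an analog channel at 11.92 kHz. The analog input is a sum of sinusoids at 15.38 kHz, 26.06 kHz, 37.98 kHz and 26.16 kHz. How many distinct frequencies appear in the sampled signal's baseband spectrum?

3

fs/2 = 5.96 kHz.
15.38 kHz mod fs = 3.46 kHz.
3.46 kHz ≤ fs/2 = 5.96 kHz, appears at 3.46 kHz.
26.06 kHz mod fs = 2.22 kHz.
2.22 kHz ≤ fs/2 = 5.96 kHz, appears at 2.22 kHz.
37.98 kHz mod fs = 2.22 kHz.
2.22 kHz ≤ fs/2 = 5.96 kHz, appears at 2.22 kHz.
26.16 kHz mod fs = 2.32 kHz.
2.32 kHz ≤ fs/2 = 5.96 kHz, appears at 2.32 kHz.
Distinct values: {2.22 kHz, 2.32 kHz, 3.46 kHz} → 3.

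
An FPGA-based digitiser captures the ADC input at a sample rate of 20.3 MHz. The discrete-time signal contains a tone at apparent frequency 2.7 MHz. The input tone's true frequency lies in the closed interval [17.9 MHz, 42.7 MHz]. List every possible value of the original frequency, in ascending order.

23 MHz, 37.9 MHz

Frequencies that alias to 2.7 MHz are k·fs ± 2.7 MHz for integer k ≥ 0.
k=0: 2.7 MHz.
k=1: 17.6 MHz, 23 MHz.
k=2: 37.9 MHz, 43.3 MHz.
k=3: 58.2 MHz, 63.6 MHz.
Within [17.9 MHz, 42.7 MHz]: 23 MHz, 37.9 MHz.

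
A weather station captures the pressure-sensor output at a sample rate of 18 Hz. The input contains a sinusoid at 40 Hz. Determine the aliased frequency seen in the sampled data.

4 Hz

40 Hz mod fs = 4 Hz.
4 Hz ≤ fs/2 = 9 Hz, appears at 4 Hz.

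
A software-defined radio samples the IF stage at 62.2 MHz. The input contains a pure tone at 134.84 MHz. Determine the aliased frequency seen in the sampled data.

134.84 MHz mod fs = 10.44 MHz.
10.44 MHz ≤ fs/2 = 31.1 MHz, appears at 10.44 MHz.

10.44 MHz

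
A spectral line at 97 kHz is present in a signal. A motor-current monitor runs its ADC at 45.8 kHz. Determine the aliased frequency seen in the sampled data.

5.4 kHz

97 kHz mod fs = 5.4 kHz.
5.4 kHz ≤ fs/2 = 22.9 kHz, appears at 5.4 kHz.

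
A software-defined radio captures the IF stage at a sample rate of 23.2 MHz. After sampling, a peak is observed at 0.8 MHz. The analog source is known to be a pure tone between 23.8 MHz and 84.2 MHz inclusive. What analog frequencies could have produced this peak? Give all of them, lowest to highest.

24 MHz, 45.6 MHz, 47.2 MHz, 68.8 MHz, 70.4 MHz

Frequencies that alias to 0.8 MHz are k·fs ± 0.8 MHz for integer k ≥ 0.
k=0: 0.8 MHz.
k=1: 22.4 MHz, 24 MHz.
k=2: 45.6 MHz, 47.2 MHz.
k=3: 68.8 MHz, 70.4 MHz.
k=4: 92 MHz, 93.6 MHz.
Within [23.8 MHz, 84.2 MHz]: 24 MHz, 45.6 MHz, 47.2 MHz, 68.8 MHz, 70.4 MHz.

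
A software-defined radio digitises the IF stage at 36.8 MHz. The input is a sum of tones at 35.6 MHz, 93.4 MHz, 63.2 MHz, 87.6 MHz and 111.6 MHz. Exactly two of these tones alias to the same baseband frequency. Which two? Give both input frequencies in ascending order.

35.6 MHz, 111.6 MHz

fs/2 = 18.4 MHz.
35.6 MHz > fs/2 = 18.4 MHz, folds to fs − 35.6 MHz = 1.2 MHz.
93.4 MHz mod fs = 19.8 MHz.
19.8 MHz > fs/2 = 18.4 MHz, folds to fs − 19.8 MHz = 17 MHz.
63.2 MHz mod fs = 26.4 MHz.
26.4 MHz > fs/2 = 18.4 MHz, folds to fs − 26.4 MHz = 10.4 MHz.
87.6 MHz mod fs = 14 MHz.
14 MHz ≤ fs/2 = 18.4 MHz, appears at 14 MHz.
111.6 MHz mod fs = 1.2 MHz.
1.2 MHz ≤ fs/2 = 18.4 MHz, appears at 1.2 MHz.
35.6 MHz and 111.6 MHz both map to 1.2 MHz.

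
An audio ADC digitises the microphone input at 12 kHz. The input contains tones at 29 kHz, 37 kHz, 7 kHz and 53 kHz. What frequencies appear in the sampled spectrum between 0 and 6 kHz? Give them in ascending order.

1 kHz, 5 kHz

fs/2 = 6 kHz.
29 kHz mod fs = 5 kHz.
5 kHz ≤ fs/2 = 6 kHz, appears at 5 kHz.
37 kHz mod fs = 1 kHz.
1 kHz ≤ fs/2 = 6 kHz, appears at 1 kHz.
7 kHz > fs/2 = 6 kHz, folds to fs − 7 kHz = 5 kHz.
53 kHz mod fs = 5 kHz.
5 kHz ≤ fs/2 = 6 kHz, appears at 5 kHz.
Distinct values: {1 kHz, 5 kHz}.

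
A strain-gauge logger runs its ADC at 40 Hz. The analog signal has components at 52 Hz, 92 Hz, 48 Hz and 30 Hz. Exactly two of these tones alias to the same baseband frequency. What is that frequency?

fs/2 = 20 Hz.
52 Hz mod fs = 12 Hz.
12 Hz ≤ fs/2 = 20 Hz, appears at 12 Hz.
92 Hz mod fs = 12 Hz.
12 Hz ≤ fs/2 = 20 Hz, appears at 12 Hz.
48 Hz mod fs = 8 Hz.
8 Hz ≤ fs/2 = 20 Hz, appears at 8 Hz.
30 Hz > fs/2 = 20 Hz, folds to fs − 30 Hz = 10 Hz.
52 Hz and 92 Hz both map to 12 Hz.

12 Hz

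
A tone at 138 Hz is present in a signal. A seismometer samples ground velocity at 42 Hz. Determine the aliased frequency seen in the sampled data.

138 Hz mod fs = 12 Hz.
12 Hz ≤ fs/2 = 21 Hz, appears at 12 Hz.

12 Hz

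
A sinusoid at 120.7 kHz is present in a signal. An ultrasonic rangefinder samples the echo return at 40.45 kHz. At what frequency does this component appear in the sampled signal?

120.7 kHz mod fs = 39.8 kHz.
39.8 kHz > fs/2 = 20.225 kHz, folds to fs − 39.8 kHz = 0.65 kHz.

0.65 kHz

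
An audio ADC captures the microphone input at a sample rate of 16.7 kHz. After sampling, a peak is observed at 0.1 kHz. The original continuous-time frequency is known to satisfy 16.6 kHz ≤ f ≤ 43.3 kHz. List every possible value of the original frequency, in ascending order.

16.6 kHz, 16.8 kHz, 33.3 kHz, 33.5 kHz

Frequencies that alias to 0.1 kHz are k·fs ± 0.1 kHz for integer k ≥ 0.
k=0: 0.1 kHz.
k=1: 16.6 kHz, 16.8 kHz.
k=2: 33.3 kHz, 33.5 kHz.
k=3: 50 kHz, 50.2 kHz.
Within [16.6 kHz, 43.3 kHz]: 16.6 kHz, 16.8 kHz, 33.3 kHz, 33.5 kHz.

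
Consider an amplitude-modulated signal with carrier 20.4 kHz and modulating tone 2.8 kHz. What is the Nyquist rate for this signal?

46.4 kHz

AM sidebands sit at fc ± fm = 17.6 kHz and 23.2 kHz.
Highest-frequency component: 23.2 kHz.
Nyquist rate = 2 × 23.2 kHz = 46.4 kHz.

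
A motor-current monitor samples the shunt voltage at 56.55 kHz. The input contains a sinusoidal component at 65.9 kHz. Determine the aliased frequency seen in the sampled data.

65.9 kHz mod fs = 9.35 kHz.
9.35 kHz ≤ fs/2 = 28.275 kHz, appears at 9.35 kHz.

9.35 kHz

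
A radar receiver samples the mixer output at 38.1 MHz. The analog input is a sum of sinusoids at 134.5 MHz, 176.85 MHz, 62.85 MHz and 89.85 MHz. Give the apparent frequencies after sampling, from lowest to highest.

fs/2 = 19.05 MHz.
134.5 MHz mod fs = 20.2 MHz.
20.2 MHz > fs/2 = 19.05 MHz, folds to fs − 20.2 MHz = 17.9 MHz.
176.85 MHz mod fs = 24.45 MHz.
24.45 MHz > fs/2 = 19.05 MHz, folds to fs − 24.45 MHz = 13.65 MHz.
62.85 MHz mod fs = 24.75 MHz.
24.75 MHz > fs/2 = 19.05 MHz, folds to fs − 24.75 MHz = 13.35 MHz.
89.85 MHz mod fs = 13.65 MHz.
13.65 MHz ≤ fs/2 = 19.05 MHz, appears at 13.65 MHz.
Distinct values: {13.35 MHz, 13.65 MHz, 17.9 MHz}.

13.35 MHz, 13.65 MHz, 17.9 MHz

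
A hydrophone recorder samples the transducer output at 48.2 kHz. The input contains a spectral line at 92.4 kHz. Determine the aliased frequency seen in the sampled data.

4 kHz

92.4 kHz mod fs = 44.2 kHz.
44.2 kHz > fs/2 = 24.1 kHz, folds to fs − 44.2 kHz = 4 kHz.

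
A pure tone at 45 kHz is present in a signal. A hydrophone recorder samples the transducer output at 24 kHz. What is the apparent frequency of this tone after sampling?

3 kHz

45 kHz mod fs = 21 kHz.
21 kHz > fs/2 = 12 kHz, folds to fs − 21 kHz = 3 kHz.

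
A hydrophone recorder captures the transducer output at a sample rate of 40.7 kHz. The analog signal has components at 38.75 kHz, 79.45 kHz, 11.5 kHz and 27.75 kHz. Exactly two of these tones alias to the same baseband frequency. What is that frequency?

1.95 kHz

fs/2 = 20.35 kHz.
38.75 kHz > fs/2 = 20.35 kHz, folds to fs − 38.75 kHz = 1.95 kHz.
79.45 kHz mod fs = 38.75 kHz.
38.75 kHz > fs/2 = 20.35 kHz, folds to fs − 38.75 kHz = 1.95 kHz.
11.5 kHz ≤ fs/2 = 20.35 kHz, passes unchanged.
27.75 kHz > fs/2 = 20.35 kHz, folds to fs − 27.75 kHz = 12.95 kHz.
38.75 kHz and 79.45 kHz both map to 1.95 kHz.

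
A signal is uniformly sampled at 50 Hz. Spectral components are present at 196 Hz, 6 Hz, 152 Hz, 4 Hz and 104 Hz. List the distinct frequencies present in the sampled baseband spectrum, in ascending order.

2 Hz, 4 Hz, 6 Hz

fs/2 = 25 Hz.
196 Hz mod fs = 46 Hz.
46 Hz > fs/2 = 25 Hz, folds to fs − 46 Hz = 4 Hz.
6 Hz ≤ fs/2 = 25 Hz, passes unchanged.
152 Hz mod fs = 2 Hz.
2 Hz ≤ fs/2 = 25 Hz, appears at 2 Hz.
4 Hz ≤ fs/2 = 25 Hz, passes unchanged.
104 Hz mod fs = 4 Hz.
4 Hz ≤ fs/2 = 25 Hz, appears at 4 Hz.
Distinct values: {2 Hz, 4 Hz, 6 Hz}.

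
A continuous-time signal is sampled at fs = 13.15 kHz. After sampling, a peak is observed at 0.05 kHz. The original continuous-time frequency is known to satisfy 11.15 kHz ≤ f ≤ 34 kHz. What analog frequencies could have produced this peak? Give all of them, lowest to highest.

Frequencies that alias to 0.05 kHz are k·fs ± 0.05 kHz for integer k ≥ 0.
k=0: 0.05 kHz.
k=1: 13.1 kHz, 13.2 kHz.
k=2: 26.25 kHz, 26.35 kHz.
k=3: 39.4 kHz, 39.5 kHz.
Within [11.15 kHz, 34 kHz]: 13.1 kHz, 13.2 kHz, 26.25 kHz, 26.35 kHz.

13.1 kHz, 13.2 kHz, 26.25 kHz, 26.35 kHz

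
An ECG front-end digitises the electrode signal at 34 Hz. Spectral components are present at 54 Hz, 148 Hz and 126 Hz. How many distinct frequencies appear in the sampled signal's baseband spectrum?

fs/2 = 17 Hz.
54 Hz mod fs = 20 Hz.
20 Hz > fs/2 = 17 Hz, folds to fs − 20 Hz = 14 Hz.
148 Hz mod fs = 12 Hz.
12 Hz ≤ fs/2 = 17 Hz, appears at 12 Hz.
126 Hz mod fs = 24 Hz.
24 Hz > fs/2 = 17 Hz, folds to fs − 24 Hz = 10 Hz.
Distinct values: {10 Hz, 12 Hz, 14 Hz} → 3.

3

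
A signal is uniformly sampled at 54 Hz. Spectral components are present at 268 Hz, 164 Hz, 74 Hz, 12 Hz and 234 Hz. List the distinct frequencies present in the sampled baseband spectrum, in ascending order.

2 Hz, 12 Hz, 18 Hz, 20 Hz

fs/2 = 27 Hz.
268 Hz mod fs = 52 Hz.
52 Hz > fs/2 = 27 Hz, folds to fs − 52 Hz = 2 Hz.
164 Hz mod fs = 2 Hz.
2 Hz ≤ fs/2 = 27 Hz, appears at 2 Hz.
74 Hz mod fs = 20 Hz.
20 Hz ≤ fs/2 = 27 Hz, appears at 20 Hz.
12 Hz ≤ fs/2 = 27 Hz, passes unchanged.
234 Hz mod fs = 18 Hz.
18 Hz ≤ fs/2 = 27 Hz, appears at 18 Hz.
Distinct values: {2 Hz, 12 Hz, 18 Hz, 20 Hz}.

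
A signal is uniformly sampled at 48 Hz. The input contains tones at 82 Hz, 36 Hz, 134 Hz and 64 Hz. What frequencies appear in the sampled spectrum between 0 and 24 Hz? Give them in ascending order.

10 Hz, 12 Hz, 14 Hz, 16 Hz

fs/2 = 24 Hz.
82 Hz mod fs = 34 Hz.
34 Hz > fs/2 = 24 Hz, folds to fs − 34 Hz = 14 Hz.
36 Hz > fs/2 = 24 Hz, folds to fs − 36 Hz = 12 Hz.
134 Hz mod fs = 38 Hz.
38 Hz > fs/2 = 24 Hz, folds to fs − 38 Hz = 10 Hz.
64 Hz mod fs = 16 Hz.
16 Hz ≤ fs/2 = 24 Hz, appears at 16 Hz.
Distinct values: {10 Hz, 12 Hz, 14 Hz, 16 Hz}.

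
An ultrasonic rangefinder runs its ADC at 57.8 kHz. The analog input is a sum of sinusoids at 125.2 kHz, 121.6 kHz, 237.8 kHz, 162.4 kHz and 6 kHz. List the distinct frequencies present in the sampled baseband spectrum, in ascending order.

6 kHz, 6.6 kHz, 9.6 kHz, 11 kHz

fs/2 = 28.9 kHz.
125.2 kHz mod fs = 9.6 kHz.
9.6 kHz ≤ fs/2 = 28.9 kHz, appears at 9.6 kHz.
121.6 kHz mod fs = 6 kHz.
6 kHz ≤ fs/2 = 28.9 kHz, appears at 6 kHz.
237.8 kHz mod fs = 6.6 kHz.
6.6 kHz ≤ fs/2 = 28.9 kHz, appears at 6.6 kHz.
162.4 kHz mod fs = 46.8 kHz.
46.8 kHz > fs/2 = 28.9 kHz, folds to fs − 46.8 kHz = 11 kHz.
6 kHz ≤ fs/2 = 28.9 kHz, passes unchanged.
Distinct values: {6 kHz, 6.6 kHz, 9.6 kHz, 11 kHz}.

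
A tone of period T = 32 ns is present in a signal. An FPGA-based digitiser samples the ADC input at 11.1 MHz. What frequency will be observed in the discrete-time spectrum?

2.05 MHz

T = 32 ns → f = 1/T = 31.25 MHz.
31.25 MHz mod fs = 9.05 MHz.
9.05 MHz > fs/2 = 5.55 MHz, folds to fs − 9.05 MHz = 2.05 MHz.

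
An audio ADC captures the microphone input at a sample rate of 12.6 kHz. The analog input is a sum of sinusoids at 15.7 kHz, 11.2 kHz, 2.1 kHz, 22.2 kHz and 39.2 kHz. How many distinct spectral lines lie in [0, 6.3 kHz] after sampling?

fs/2 = 6.3 kHz.
15.7 kHz mod fs = 3.1 kHz.
3.1 kHz ≤ fs/2 = 6.3 kHz, appears at 3.1 kHz.
11.2 kHz > fs/2 = 6.3 kHz, folds to fs − 11.2 kHz = 1.4 kHz.
2.1 kHz ≤ fs/2 = 6.3 kHz, passes unchanged.
22.2 kHz mod fs = 9.6 kHz.
9.6 kHz > fs/2 = 6.3 kHz, folds to fs − 9.6 kHz = 3 kHz.
39.2 kHz mod fs = 1.4 kHz.
1.4 kHz ≤ fs/2 = 6.3 kHz, appears at 1.4 kHz.
Distinct values: {1.4 kHz, 2.1 kHz, 3 kHz, 3.1 kHz} → 4.

4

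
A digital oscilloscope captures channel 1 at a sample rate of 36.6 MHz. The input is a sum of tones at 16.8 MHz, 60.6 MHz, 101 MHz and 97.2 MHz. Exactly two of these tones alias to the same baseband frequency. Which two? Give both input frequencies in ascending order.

60.6 MHz, 97.2 MHz

fs/2 = 18.3 MHz.
16.8 MHz ≤ fs/2 = 18.3 MHz, passes unchanged.
60.6 MHz mod fs = 24 MHz.
24 MHz > fs/2 = 18.3 MHz, folds to fs − 24 MHz = 12.6 MHz.
101 MHz mod fs = 27.8 MHz.
27.8 MHz > fs/2 = 18.3 MHz, folds to fs − 27.8 MHz = 8.8 MHz.
97.2 MHz mod fs = 24 MHz.
24 MHz > fs/2 = 18.3 MHz, folds to fs − 24 MHz = 12.6 MHz.
60.6 MHz and 97.2 MHz both map to 12.6 MHz.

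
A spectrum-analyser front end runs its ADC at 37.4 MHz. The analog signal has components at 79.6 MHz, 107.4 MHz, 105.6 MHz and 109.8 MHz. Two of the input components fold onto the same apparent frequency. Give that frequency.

fs/2 = 18.7 MHz.
79.6 MHz mod fs = 4.8 MHz.
4.8 MHz ≤ fs/2 = 18.7 MHz, appears at 4.8 MHz.
107.4 MHz mod fs = 32.6 MHz.
32.6 MHz > fs/2 = 18.7 MHz, folds to fs − 32.6 MHz = 4.8 MHz.
105.6 MHz mod fs = 30.8 MHz.
30.8 MHz > fs/2 = 18.7 MHz, folds to fs − 30.8 MHz = 6.6 MHz.
109.8 MHz mod fs = 35 MHz.
35 MHz > fs/2 = 18.7 MHz, folds to fs − 35 MHz = 2.4 MHz.
79.6 MHz and 107.4 MHz both map to 4.8 MHz.

4.8 MHz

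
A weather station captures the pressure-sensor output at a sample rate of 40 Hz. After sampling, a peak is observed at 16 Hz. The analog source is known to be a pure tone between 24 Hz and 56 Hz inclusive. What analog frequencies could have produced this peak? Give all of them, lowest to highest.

Frequencies that alias to 16 Hz are k·fs ± 16 Hz for integer k ≥ 0.
k=0: 16 Hz.
k=1: 24 Hz, 56 Hz.
k=2: 64 Hz, 96 Hz.
Within [24 Hz, 56 Hz]: 24 Hz, 56 Hz.

24 Hz, 56 Hz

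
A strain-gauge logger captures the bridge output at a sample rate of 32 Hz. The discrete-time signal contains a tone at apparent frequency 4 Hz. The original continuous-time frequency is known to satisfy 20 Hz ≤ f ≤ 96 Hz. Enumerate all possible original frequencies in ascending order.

Frequencies that alias to 4 Hz are k·fs ± 4 Hz for integer k ≥ 0.
k=0: 4 Hz.
k=1: 28 Hz, 36 Hz.
k=2: 60 Hz, 68 Hz.
k=3: 92 Hz, 100 Hz.
k=4: 124 Hz, 132 Hz.
Within [20 Hz, 96 Hz]: 28 Hz, 36 Hz, 60 Hz, 68 Hz, 92 Hz.

28 Hz, 36 Hz, 60 Hz, 68 Hz, 92 Hz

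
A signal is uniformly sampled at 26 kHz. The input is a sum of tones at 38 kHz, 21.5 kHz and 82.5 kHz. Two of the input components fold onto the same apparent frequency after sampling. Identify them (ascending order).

21.5 kHz, 82.5 kHz

fs/2 = 13 kHz.
38 kHz mod fs = 12 kHz.
12 kHz ≤ fs/2 = 13 kHz, appears at 12 kHz.
21.5 kHz > fs/2 = 13 kHz, folds to fs − 21.5 kHz = 4.5 kHz.
82.5 kHz mod fs = 4.5 kHz.
4.5 kHz ≤ fs/2 = 13 kHz, appears at 4.5 kHz.
21.5 kHz and 82.5 kHz both map to 4.5 kHz.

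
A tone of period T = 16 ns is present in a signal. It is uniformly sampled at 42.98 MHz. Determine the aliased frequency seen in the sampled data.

19.52 MHz

T = 16 ns → f = 1/T = 62.5 MHz.
62.5 MHz mod fs = 19.52 MHz.
19.52 MHz ≤ fs/2 = 21.49 MHz, appears at 19.52 MHz.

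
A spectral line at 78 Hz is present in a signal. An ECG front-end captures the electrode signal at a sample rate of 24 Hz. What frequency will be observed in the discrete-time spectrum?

6 Hz

78 Hz mod fs = 6 Hz.
6 Hz ≤ fs/2 = 12 Hz, appears at 6 Hz.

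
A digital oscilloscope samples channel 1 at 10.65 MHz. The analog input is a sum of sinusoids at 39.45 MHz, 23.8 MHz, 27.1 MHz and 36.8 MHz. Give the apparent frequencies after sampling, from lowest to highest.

2.5 MHz, 3.15 MHz, 4.85 MHz

fs/2 = 5.325 MHz.
39.45 MHz mod fs = 7.5 MHz.
7.5 MHz > fs/2 = 5.325 MHz, folds to fs − 7.5 MHz = 3.15 MHz.
23.8 MHz mod fs = 2.5 MHz.
2.5 MHz ≤ fs/2 = 5.325 MHz, appears at 2.5 MHz.
27.1 MHz mod fs = 5.8 MHz.
5.8 MHz > fs/2 = 5.325 MHz, folds to fs − 5.8 MHz = 4.85 MHz.
36.8 MHz mod fs = 4.85 MHz.
4.85 MHz ≤ fs/2 = 5.325 MHz, appears at 4.85 MHz.
Distinct values: {2.5 MHz, 3.15 MHz, 4.85 MHz}.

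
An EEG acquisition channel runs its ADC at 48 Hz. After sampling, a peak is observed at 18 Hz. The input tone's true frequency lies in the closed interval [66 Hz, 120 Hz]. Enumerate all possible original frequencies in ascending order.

66 Hz, 78 Hz, 114 Hz

Frequencies that alias to 18 Hz are k·fs ± 18 Hz for integer k ≥ 0.
k=0: 18 Hz.
k=1: 30 Hz, 66 Hz.
k=2: 78 Hz, 114 Hz.
k=3: 126 Hz, 162 Hz.
Within [66 Hz, 120 Hz]: 66 Hz, 78 Hz, 114 Hz.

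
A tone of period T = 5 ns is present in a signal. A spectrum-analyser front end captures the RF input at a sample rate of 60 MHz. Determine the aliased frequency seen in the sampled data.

T = 5 ns → f = 1/T = 200 MHz.
200 MHz mod fs = 20 MHz.
20 MHz ≤ fs/2 = 30 MHz, appears at 20 MHz.

20 MHz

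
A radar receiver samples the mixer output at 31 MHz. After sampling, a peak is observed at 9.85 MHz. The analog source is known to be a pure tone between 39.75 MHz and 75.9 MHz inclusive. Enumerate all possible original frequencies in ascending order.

40.85 MHz, 52.15 MHz, 71.85 MHz

Frequencies that alias to 9.85 MHz are k·fs ± 9.85 MHz for integer k ≥ 0.
k=0: 9.85 MHz.
k=1: 21.15 MHz, 40.85 MHz.
k=2: 52.15 MHz, 71.85 MHz.
k=3: 83.15 MHz, 102.85 MHz.
Within [39.75 MHz, 75.9 MHz]: 40.85 MHz, 52.15 MHz, 71.85 MHz.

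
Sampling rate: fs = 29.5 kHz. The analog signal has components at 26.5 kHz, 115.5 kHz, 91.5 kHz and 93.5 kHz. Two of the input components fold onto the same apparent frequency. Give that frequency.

3 kHz

fs/2 = 14.75 kHz.
26.5 kHz > fs/2 = 14.75 kHz, folds to fs − 26.5 kHz = 3 kHz.
115.5 kHz mod fs = 27 kHz.
27 kHz > fs/2 = 14.75 kHz, folds to fs − 27 kHz = 2.5 kHz.
91.5 kHz mod fs = 3 kHz.
3 kHz ≤ fs/2 = 14.75 kHz, appears at 3 kHz.
93.5 kHz mod fs = 5 kHz.
5 kHz ≤ fs/2 = 14.75 kHz, appears at 5 kHz.
26.5 kHz and 91.5 kHz both map to 3 kHz.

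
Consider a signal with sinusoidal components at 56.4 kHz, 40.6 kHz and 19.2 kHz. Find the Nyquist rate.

112.8 kHz

Highest-frequency component: 56.4 kHz.
Nyquist rate = 2 × 56.4 kHz = 112.8 kHz.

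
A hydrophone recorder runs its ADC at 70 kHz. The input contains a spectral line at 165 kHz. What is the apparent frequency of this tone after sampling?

25 kHz

165 kHz mod fs = 25 kHz.
25 kHz ≤ fs/2 = 35 kHz, appears at 25 kHz.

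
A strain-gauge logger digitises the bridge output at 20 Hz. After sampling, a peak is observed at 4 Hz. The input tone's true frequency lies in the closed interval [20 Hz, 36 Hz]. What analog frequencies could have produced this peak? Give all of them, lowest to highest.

Frequencies that alias to 4 Hz are k·fs ± 4 Hz for integer k ≥ 0.
k=0: 4 Hz.
k=1: 16 Hz, 24 Hz.
k=2: 36 Hz, 44 Hz.
k=3: 56 Hz, 64 Hz.
Within [20 Hz, 36 Hz]: 24 Hz, 36 Hz.

24 Hz, 36 Hz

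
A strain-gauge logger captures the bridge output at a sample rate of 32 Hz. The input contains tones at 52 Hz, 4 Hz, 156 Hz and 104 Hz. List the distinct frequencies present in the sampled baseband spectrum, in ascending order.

4 Hz, 8 Hz, 12 Hz

fs/2 = 16 Hz.
52 Hz mod fs = 20 Hz.
20 Hz > fs/2 = 16 Hz, folds to fs − 20 Hz = 12 Hz.
4 Hz ≤ fs/2 = 16 Hz, passes unchanged.
156 Hz mod fs = 28 Hz.
28 Hz > fs/2 = 16 Hz, folds to fs − 28 Hz = 4 Hz.
104 Hz mod fs = 8 Hz.
8 Hz ≤ fs/2 = 16 Hz, appears at 8 Hz.
Distinct values: {4 Hz, 8 Hz, 12 Hz}.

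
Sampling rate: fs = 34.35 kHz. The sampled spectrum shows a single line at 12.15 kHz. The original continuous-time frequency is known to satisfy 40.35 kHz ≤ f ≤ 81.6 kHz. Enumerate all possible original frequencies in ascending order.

46.5 kHz, 56.55 kHz, 80.85 kHz

Frequencies that alias to 12.15 kHz are k·fs ± 12.15 kHz for integer k ≥ 0.
k=0: 12.15 kHz.
k=1: 22.2 kHz, 46.5 kHz.
k=2: 56.55 kHz, 80.85 kHz.
k=3: 90.9 kHz, 115.2 kHz.
Within [40.35 kHz, 81.6 kHz]: 46.5 kHz, 56.55 kHz, 80.85 kHz.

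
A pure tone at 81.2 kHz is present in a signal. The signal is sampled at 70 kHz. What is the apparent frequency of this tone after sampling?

81.2 kHz mod fs = 11.2 kHz.
11.2 kHz ≤ fs/2 = 35 kHz, appears at 11.2 kHz.

11.2 kHz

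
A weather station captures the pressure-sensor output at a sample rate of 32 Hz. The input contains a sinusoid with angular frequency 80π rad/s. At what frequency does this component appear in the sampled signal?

8 Hz

ω = 80π rad/s → f = ω/(2π) = 40 Hz.
40 Hz mod fs = 8 Hz.
8 Hz ≤ fs/2 = 16 Hz, appears at 8 Hz.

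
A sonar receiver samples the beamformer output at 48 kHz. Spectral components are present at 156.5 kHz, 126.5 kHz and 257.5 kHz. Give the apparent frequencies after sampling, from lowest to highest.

fs/2 = 24 kHz.
156.5 kHz mod fs = 12.5 kHz.
12.5 kHz ≤ fs/2 = 24 kHz, appears at 12.5 kHz.
126.5 kHz mod fs = 30.5 kHz.
30.5 kHz > fs/2 = 24 kHz, folds to fs − 30.5 kHz = 17.5 kHz.
257.5 kHz mod fs = 17.5 kHz.
17.5 kHz ≤ fs/2 = 24 kHz, appears at 17.5 kHz.
Distinct values: {12.5 kHz, 17.5 kHz}.

12.5 kHz, 17.5 kHz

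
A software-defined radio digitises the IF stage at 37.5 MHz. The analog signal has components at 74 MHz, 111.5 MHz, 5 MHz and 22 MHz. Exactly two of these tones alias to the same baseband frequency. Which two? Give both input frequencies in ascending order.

74 MHz, 111.5 MHz

fs/2 = 18.75 MHz.
74 MHz mod fs = 36.5 MHz.
36.5 MHz > fs/2 = 18.75 MHz, folds to fs − 36.5 MHz = 1 MHz.
111.5 MHz mod fs = 36.5 MHz.
36.5 MHz > fs/2 = 18.75 MHz, folds to fs − 36.5 MHz = 1 MHz.
5 MHz ≤ fs/2 = 18.75 MHz, passes unchanged.
22 MHz > fs/2 = 18.75 MHz, folds to fs − 22 MHz = 15.5 MHz.
74 MHz and 111.5 MHz both map to 1 MHz.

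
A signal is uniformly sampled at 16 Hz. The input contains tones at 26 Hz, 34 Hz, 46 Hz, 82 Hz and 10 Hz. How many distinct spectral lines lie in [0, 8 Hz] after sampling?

fs/2 = 8 Hz.
26 Hz mod fs = 10 Hz.
10 Hz > fs/2 = 8 Hz, folds to fs − 10 Hz = 6 Hz.
34 Hz mod fs = 2 Hz.
2 Hz ≤ fs/2 = 8 Hz, appears at 2 Hz.
46 Hz mod fs = 14 Hz.
14 Hz > fs/2 = 8 Hz, folds to fs − 14 Hz = 2 Hz.
82 Hz mod fs = 2 Hz.
2 Hz ≤ fs/2 = 8 Hz, appears at 2 Hz.
10 Hz > fs/2 = 8 Hz, folds to fs − 10 Hz = 6 Hz.
Distinct values: {2 Hz, 6 Hz} → 2.

2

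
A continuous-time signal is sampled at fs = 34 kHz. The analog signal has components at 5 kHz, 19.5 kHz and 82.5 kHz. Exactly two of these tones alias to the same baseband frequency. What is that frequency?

14.5 kHz

fs/2 = 17 kHz.
5 kHz ≤ fs/2 = 17 kHz, passes unchanged.
19.5 kHz > fs/2 = 17 kHz, folds to fs − 19.5 kHz = 14.5 kHz.
82.5 kHz mod fs = 14.5 kHz.
14.5 kHz ≤ fs/2 = 17 kHz, appears at 14.5 kHz.
19.5 kHz and 82.5 kHz both map to 14.5 kHz.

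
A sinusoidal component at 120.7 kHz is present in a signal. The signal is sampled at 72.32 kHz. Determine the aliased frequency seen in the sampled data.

120.7 kHz mod fs = 48.38 kHz.
48.38 kHz > fs/2 = 36.16 kHz, folds to fs − 48.38 kHz = 23.94 kHz.

23.94 kHz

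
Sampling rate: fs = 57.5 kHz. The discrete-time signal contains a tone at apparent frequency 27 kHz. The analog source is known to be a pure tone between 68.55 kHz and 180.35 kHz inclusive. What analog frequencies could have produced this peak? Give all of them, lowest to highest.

Frequencies that alias to 27 kHz are k·fs ± 27 kHz for integer k ≥ 0.
k=0: 27 kHz.
k=1: 30.5 kHz, 84.5 kHz.
k=2: 88 kHz, 142 kHz.
k=3: 145.5 kHz, 199.5 kHz.
k=4: 203 kHz, 257 kHz.
Within [68.55 kHz, 180.35 kHz]: 84.5 kHz, 88 kHz, 142 kHz, 145.5 kHz.

84.5 kHz, 88 kHz, 142 kHz, 145.5 kHz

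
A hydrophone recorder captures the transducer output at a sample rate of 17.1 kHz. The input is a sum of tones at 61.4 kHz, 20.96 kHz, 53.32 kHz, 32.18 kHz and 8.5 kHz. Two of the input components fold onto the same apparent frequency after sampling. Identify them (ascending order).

fs/2 = 8.55 kHz.
61.4 kHz mod fs = 10.1 kHz.
10.1 kHz > fs/2 = 8.55 kHz, folds to fs − 10.1 kHz = 7 kHz.
20.96 kHz mod fs = 3.86 kHz.
3.86 kHz ≤ fs/2 = 8.55 kHz, appears at 3.86 kHz.
53.32 kHz mod fs = 2.02 kHz.
2.02 kHz ≤ fs/2 = 8.55 kHz, appears at 2.02 kHz.
32.18 kHz mod fs = 15.08 kHz.
15.08 kHz > fs/2 = 8.55 kHz, folds to fs − 15.08 kHz = 2.02 kHz.
8.5 kHz ≤ fs/2 = 8.55 kHz, passes unchanged.
32.18 kHz and 53.32 kHz both map to 2.02 kHz.

32.18 kHz, 53.32 kHz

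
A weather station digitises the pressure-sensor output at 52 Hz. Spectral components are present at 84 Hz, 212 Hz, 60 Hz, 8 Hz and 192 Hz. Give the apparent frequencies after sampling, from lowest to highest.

fs/2 = 26 Hz.
84 Hz mod fs = 32 Hz.
32 Hz > fs/2 = 26 Hz, folds to fs − 32 Hz = 20 Hz.
212 Hz mod fs = 4 Hz.
4 Hz ≤ fs/2 = 26 Hz, appears at 4 Hz.
60 Hz mod fs = 8 Hz.
8 Hz ≤ fs/2 = 26 Hz, appears at 8 Hz.
8 Hz ≤ fs/2 = 26 Hz, passes unchanged.
192 Hz mod fs = 36 Hz.
36 Hz > fs/2 = 26 Hz, folds to fs − 36 Hz = 16 Hz.
Distinct values: {4 Hz, 8 Hz, 16 Hz, 20 Hz}.

4 Hz, 8 Hz, 16 Hz, 20 Hz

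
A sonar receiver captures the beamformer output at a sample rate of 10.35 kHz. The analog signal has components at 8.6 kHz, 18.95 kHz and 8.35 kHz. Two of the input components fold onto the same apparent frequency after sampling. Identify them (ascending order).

fs/2 = 5.175 kHz.
8.6 kHz > fs/2 = 5.175 kHz, folds to fs − 8.6 kHz = 1.75 kHz.
18.95 kHz mod fs = 8.6 kHz.
8.6 kHz > fs/2 = 5.175 kHz, folds to fs − 8.6 kHz = 1.75 kHz.
8.35 kHz > fs/2 = 5.175 kHz, folds to fs − 8.35 kHz = 2 kHz.
8.6 kHz and 18.95 kHz both map to 1.75 kHz.

8.6 kHz, 18.95 kHz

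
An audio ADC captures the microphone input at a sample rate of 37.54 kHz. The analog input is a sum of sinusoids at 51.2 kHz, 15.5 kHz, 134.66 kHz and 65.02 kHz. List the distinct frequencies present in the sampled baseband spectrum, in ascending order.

10.06 kHz, 13.66 kHz, 15.5 kHz

fs/2 = 18.77 kHz.
51.2 kHz mod fs = 13.66 kHz.
13.66 kHz ≤ fs/2 = 18.77 kHz, appears at 13.66 kHz.
15.5 kHz ≤ fs/2 = 18.77 kHz, passes unchanged.
134.66 kHz mod fs = 22.04 kHz.
22.04 kHz > fs/2 = 18.77 kHz, folds to fs − 22.04 kHz = 15.5 kHz.
65.02 kHz mod fs = 27.48 kHz.
27.48 kHz > fs/2 = 18.77 kHz, folds to fs − 27.48 kHz = 10.06 kHz.
Distinct values: {10.06 kHz, 13.66 kHz, 15.5 kHz}.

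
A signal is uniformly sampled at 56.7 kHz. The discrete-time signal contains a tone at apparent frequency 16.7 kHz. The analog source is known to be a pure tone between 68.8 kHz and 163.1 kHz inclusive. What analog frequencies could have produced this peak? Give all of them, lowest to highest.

Frequencies that alias to 16.7 kHz are k·fs ± 16.7 kHz for integer k ≥ 0.
k=0: 16.7 kHz.
k=1: 40 kHz, 73.4 kHz.
k=2: 96.7 kHz, 130.1 kHz.
k=3: 153.4 kHz, 186.8 kHz.
k=4: 210.1 kHz, 243.5 kHz.
Within [68.8 kHz, 163.1 kHz]: 73.4 kHz, 96.7 kHz, 130.1 kHz, 153.4 kHz.

73.4 kHz, 96.7 kHz, 130.1 kHz, 153.4 kHz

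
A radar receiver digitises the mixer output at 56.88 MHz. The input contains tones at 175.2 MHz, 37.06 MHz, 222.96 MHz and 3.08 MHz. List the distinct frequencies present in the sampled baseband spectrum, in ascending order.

fs/2 = 28.44 MHz.
175.2 MHz mod fs = 4.56 MHz.
4.56 MHz ≤ fs/2 = 28.44 MHz, appears at 4.56 MHz.
37.06 MHz > fs/2 = 28.44 MHz, folds to fs − 37.06 MHz = 19.82 MHz.
222.96 MHz mod fs = 52.32 MHz.
52.32 MHz > fs/2 = 28.44 MHz, folds to fs − 52.32 MHz = 4.56 MHz.
3.08 MHz ≤ fs/2 = 28.44 MHz, passes unchanged.
Distinct values: {3.08 MHz, 4.56 MHz, 19.82 MHz}.

3.08 MHz, 4.56 MHz, 19.82 MHz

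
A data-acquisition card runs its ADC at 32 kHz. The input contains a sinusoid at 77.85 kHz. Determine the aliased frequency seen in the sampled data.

13.85 kHz

77.85 kHz mod fs = 13.85 kHz.
13.85 kHz ≤ fs/2 = 16 kHz, appears at 13.85 kHz.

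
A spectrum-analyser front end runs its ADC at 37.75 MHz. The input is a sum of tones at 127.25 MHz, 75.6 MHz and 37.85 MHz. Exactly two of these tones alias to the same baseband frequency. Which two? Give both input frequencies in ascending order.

fs/2 = 18.875 MHz.
127.25 MHz mod fs = 14 MHz.
14 MHz ≤ fs/2 = 18.875 MHz, appears at 14 MHz.
75.6 MHz mod fs = 0.1 MHz.
0.1 MHz ≤ fs/2 = 18.875 MHz, appears at 0.1 MHz.
37.85 MHz mod fs = 0.1 MHz.
0.1 MHz ≤ fs/2 = 18.875 MHz, appears at 0.1 MHz.
37.85 MHz and 75.6 MHz both map to 0.1 MHz.

37.85 MHz, 75.6 MHz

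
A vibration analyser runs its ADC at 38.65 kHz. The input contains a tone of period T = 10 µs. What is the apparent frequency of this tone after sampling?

T = 10 µs → f = 1/T = 100 kHz.
100 kHz mod fs = 22.7 kHz.
22.7 kHz > fs/2 = 19.325 kHz, folds to fs − 22.7 kHz = 15.95 kHz.

15.95 kHz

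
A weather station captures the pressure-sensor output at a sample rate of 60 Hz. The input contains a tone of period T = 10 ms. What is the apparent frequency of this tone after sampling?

20 Hz

T = 10 ms → f = 1/T = 100 Hz.
100 Hz mod fs = 40 Hz.
40 Hz > fs/2 = 30 Hz, folds to fs − 40 Hz = 20 Hz.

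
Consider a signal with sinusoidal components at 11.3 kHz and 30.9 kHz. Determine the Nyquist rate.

61.8 kHz

Highest-frequency component: 30.9 kHz.
Nyquist rate = 2 × 30.9 kHz = 61.8 kHz.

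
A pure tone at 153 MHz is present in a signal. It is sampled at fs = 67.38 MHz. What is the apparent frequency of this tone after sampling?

18.24 MHz

153 MHz mod fs = 18.24 MHz.
18.24 MHz ≤ fs/2 = 33.69 MHz, appears at 18.24 MHz.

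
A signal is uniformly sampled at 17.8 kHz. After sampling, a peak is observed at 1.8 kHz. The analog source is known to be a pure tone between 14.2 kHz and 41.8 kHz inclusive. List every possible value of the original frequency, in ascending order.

Frequencies that alias to 1.8 kHz are k·fs ± 1.8 kHz for integer k ≥ 0.
k=0: 1.8 kHz.
k=1: 16 kHz, 19.6 kHz.
k=2: 33.8 kHz, 37.4 kHz.
k=3: 51.6 kHz, 55.2 kHz.
Within [14.2 kHz, 41.8 kHz]: 16 kHz, 19.6 kHz, 33.8 kHz, 37.4 kHz.

16 kHz, 19.6 kHz, 33.8 kHz, 37.4 kHz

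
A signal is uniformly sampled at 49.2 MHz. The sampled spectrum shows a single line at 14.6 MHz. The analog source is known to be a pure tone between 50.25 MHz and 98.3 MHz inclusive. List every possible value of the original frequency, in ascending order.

Frequencies that alias to 14.6 MHz are k·fs ± 14.6 MHz for integer k ≥ 0.
k=0: 14.6 MHz.
k=1: 34.6 MHz, 63.8 MHz.
k=2: 83.8 MHz, 113 MHz.
k=3: 133 MHz, 162.2 MHz.
Within [50.25 MHz, 98.3 MHz]: 63.8 MHz, 83.8 MHz.

63.8 MHz, 83.8 MHz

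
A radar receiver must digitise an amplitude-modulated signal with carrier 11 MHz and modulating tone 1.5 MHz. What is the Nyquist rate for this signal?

AM sidebands sit at fc ± fm = 9.5 MHz and 12.5 MHz.
Highest-frequency component: 12.5 MHz.
Nyquist rate = 2 × 12.5 MHz = 25 MHz.

25 MHz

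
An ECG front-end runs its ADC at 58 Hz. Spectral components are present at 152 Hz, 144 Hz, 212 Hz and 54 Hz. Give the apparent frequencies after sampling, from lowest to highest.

4 Hz, 20 Hz, 22 Hz, 28 Hz

fs/2 = 29 Hz.
152 Hz mod fs = 36 Hz.
36 Hz > fs/2 = 29 Hz, folds to fs − 36 Hz = 22 Hz.
144 Hz mod fs = 28 Hz.
28 Hz ≤ fs/2 = 29 Hz, appears at 28 Hz.
212 Hz mod fs = 38 Hz.
38 Hz > fs/2 = 29 Hz, folds to fs − 38 Hz = 20 Hz.
54 Hz > fs/2 = 29 Hz, folds to fs − 54 Hz = 4 Hz.
Distinct values: {4 Hz, 20 Hz, 22 Hz, 28 Hz}.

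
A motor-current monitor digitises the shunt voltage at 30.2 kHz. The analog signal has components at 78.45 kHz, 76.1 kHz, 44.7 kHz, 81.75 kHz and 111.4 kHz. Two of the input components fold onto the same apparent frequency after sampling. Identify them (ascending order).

fs/2 = 15.1 kHz.
78.45 kHz mod fs = 18.05 kHz.
18.05 kHz > fs/2 = 15.1 kHz, folds to fs − 18.05 kHz = 12.15 kHz.
76.1 kHz mod fs = 15.7 kHz.
15.7 kHz > fs/2 = 15.1 kHz, folds to fs − 15.7 kHz = 14.5 kHz.
44.7 kHz mod fs = 14.5 kHz.
14.5 kHz ≤ fs/2 = 15.1 kHz, appears at 14.5 kHz.
81.75 kHz mod fs = 21.35 kHz.
21.35 kHz > fs/2 = 15.1 kHz, folds to fs − 21.35 kHz = 8.85 kHz.
111.4 kHz mod fs = 20.8 kHz.
20.8 kHz > fs/2 = 15.1 kHz, folds to fs − 20.8 kHz = 9.4 kHz.
44.7 kHz and 76.1 kHz both map to 14.5 kHz.

44.7 kHz, 76.1 kHz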